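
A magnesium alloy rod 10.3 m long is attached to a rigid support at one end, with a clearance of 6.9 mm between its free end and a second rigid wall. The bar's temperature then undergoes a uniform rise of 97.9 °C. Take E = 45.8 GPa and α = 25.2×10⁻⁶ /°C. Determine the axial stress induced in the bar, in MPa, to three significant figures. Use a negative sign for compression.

-82.3 MPa

Free thermal expansion αLΔT = 25.2e-6 · 10300 · 97.9 = 25.41 mm.
The walls engage after the gap closes; constrained expansion = 25.41 − 6.9 = 18.51 mm.
The walls impose strain ε = −(18.51)/10300 = -1.7972e-03; σ = Eε = 45800 · -1.7972e-03 = -82.31 MPa.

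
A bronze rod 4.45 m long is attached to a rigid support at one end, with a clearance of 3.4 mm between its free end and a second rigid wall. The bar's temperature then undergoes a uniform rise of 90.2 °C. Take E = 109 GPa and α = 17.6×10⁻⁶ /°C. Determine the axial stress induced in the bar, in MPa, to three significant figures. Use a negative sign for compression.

Free thermal expansion αLΔT = 17.6e-6 · 4450 · 90.2 = 7.064 mm.
The walls engage after the gap closes; constrained expansion = 7.064 − 3.4 = 3.664 mm.
The walls impose strain ε = −(3.664)/4450 = -8.2348e-04; σ = Eε = 109000 · -8.2348e-04 = -89.76 MPa.

-89.8 MPa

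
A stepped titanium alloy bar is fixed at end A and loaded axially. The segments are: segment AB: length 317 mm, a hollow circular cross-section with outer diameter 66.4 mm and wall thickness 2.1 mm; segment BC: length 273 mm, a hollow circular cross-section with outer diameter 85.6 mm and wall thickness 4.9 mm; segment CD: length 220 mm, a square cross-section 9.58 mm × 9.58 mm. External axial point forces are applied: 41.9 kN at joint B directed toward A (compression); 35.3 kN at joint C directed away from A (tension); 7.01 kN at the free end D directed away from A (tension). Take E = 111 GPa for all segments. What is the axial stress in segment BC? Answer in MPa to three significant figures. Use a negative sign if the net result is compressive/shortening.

34.1 MPa

Internal axial forces (sectioning from the free end, tension +): N_CD = 7.01 kN, N_BC = 42.31 kN, N_AB = 0.41 kN.
A_BC = 1242 mm².
σ_BC = N_BC/A_BC = 42310/1242 = 34.06 MPa.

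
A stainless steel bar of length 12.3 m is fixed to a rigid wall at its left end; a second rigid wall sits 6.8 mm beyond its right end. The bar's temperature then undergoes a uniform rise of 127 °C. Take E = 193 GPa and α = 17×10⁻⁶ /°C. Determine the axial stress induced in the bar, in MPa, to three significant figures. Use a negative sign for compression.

-310 MPa

Free thermal expansion αLΔT = 17e-6 · 12300 · 127 = 26.56 mm.
The walls engage after the gap closes; constrained expansion = 26.56 − 6.8 = 19.76 mm.
The walls impose strain ε = −(19.76)/12300 = -1.6062e-03; σ = Eε = 193000 · -1.6062e-03 = -310 MPa.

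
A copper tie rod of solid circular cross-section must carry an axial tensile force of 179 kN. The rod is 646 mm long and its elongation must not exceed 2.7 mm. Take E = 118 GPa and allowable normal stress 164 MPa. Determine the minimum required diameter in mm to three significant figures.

Required area A ≥ P/σ_allow = 179000/164 = 1091 mm².
For a solid circular section, d ≥ √(4A/π) = 37.28 mm.
Elongation limit: A ≥ PL/(Eδ_allow) = 179000·646/(118000·2.7) = 362.9 mm² ⇒ d ≥ 21.5 mm.
The stress limit governs.

37.3 mm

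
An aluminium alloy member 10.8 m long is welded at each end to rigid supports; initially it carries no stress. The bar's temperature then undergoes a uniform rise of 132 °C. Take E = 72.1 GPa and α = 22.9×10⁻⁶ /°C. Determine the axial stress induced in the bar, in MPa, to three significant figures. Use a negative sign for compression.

-218 MPa

Free thermal expansion αLΔT = 22.9e-6 · 10800 · 132 = 32.65 mm.
The walls impose strain ε = −(32.65)/10800 = -3.0228e-03; σ = Eε = 72100 · -3.0228e-03 = -217.9 MPa.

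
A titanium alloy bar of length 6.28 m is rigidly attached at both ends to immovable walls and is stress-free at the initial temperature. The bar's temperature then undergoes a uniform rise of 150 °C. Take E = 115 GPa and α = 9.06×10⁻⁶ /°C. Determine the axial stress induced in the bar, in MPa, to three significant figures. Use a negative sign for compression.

Free thermal expansion αLΔT = 9.06e-6 · 6280 · 150 = 8.535 mm.
The walls impose strain ε = −(8.535)/6280 = -1.3590e-03; σ = Eε = 115000 · -1.3590e-03 = -156.3 MPa.

-156 MPa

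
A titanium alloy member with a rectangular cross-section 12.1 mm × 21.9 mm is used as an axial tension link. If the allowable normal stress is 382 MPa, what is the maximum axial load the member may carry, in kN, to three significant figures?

101 kN

A = 265 mm².
P_max = σ_allow · A = 382 · 265 = 101200 N = 101.2 kN.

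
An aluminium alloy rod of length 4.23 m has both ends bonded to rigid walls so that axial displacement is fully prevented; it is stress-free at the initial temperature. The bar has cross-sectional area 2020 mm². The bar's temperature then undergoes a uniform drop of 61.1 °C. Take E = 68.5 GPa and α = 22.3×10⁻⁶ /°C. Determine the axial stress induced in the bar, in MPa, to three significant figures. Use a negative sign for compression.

93.3 MPa

Free thermal expansion αLΔT = 22.3e-6 · 4230 · -61.1 = -5.764 mm.
The walls impose strain ε = −(-5.764)/4230 = 1.3625e-03; σ = Eε = 68500 · 1.3625e-03 = 93.33 MPa.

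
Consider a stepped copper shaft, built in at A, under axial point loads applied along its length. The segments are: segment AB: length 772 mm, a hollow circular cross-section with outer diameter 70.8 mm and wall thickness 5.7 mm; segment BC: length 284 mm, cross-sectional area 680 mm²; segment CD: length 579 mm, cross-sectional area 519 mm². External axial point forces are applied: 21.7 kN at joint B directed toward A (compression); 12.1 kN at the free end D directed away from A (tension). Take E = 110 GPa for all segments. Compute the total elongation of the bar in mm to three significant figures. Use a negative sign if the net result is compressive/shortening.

0.111 mm

Internal axial forces (sectioning from the free end, tension +): N_CD = 12.1 kN, N_BC = 12.1 kN, N_AB = -9.6 kN.
A_AB = 1166 mm².
δ_AB = -9600·772/(1166·110000) = -0.05779 mm
δ_BC = 12100·284/(680·110000) = 0.04594 mm
δ_CD = 12100·579/(519·110000) = 0.1227 mm
δ = Σδ_i = 0.1109 mm.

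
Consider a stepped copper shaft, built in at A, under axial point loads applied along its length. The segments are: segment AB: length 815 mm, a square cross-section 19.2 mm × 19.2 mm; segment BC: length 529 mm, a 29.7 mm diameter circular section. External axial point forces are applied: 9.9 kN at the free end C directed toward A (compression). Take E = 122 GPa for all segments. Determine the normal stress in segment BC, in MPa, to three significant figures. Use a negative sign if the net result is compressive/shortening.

-14.3 MPa

Internal axial forces (sectioning from the free end, tension +): N_BC = -9.9 kN, N_AB = -9.9 kN.
A_BC = 692.8 mm².
σ_BC = N_BC/A_BC = -9900/692.8 = -14.29 MPa.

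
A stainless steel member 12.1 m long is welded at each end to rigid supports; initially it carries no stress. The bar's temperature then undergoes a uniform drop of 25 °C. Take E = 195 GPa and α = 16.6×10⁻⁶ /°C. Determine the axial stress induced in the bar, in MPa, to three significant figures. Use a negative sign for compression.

80.9 MPa

Free thermal expansion αLΔT = 16.6e-6 · 12100 · -25 = -5.021 mm.
The walls impose strain ε = −(-5.021)/12100 = 4.1500e-04; σ = Eε = 195000 · 4.1500e-04 = 80.92 MPa.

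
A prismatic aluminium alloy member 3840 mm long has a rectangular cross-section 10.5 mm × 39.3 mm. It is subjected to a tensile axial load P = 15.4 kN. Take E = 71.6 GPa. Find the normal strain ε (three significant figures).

A = 412.6 mm².
σ = N/A = 37.32 MPa; ε = σ/E = 37.32/71600 = 5.212e-04.

5.21e-04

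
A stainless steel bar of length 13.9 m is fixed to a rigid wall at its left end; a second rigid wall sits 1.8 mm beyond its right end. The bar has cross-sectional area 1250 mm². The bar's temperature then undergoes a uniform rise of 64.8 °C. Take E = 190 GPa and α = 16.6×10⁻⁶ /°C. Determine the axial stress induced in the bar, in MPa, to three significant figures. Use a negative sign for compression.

-180 MPa

Free thermal expansion αLΔT = 16.6e-6 · 13900 · 64.8 = 14.95 mm.
The walls engage after the gap closes; constrained expansion = 14.95 − 1.8 = 13.15 mm.
The walls impose strain ε = −(13.15)/13900 = -9.4618e-04; σ = Eε = 190000 · -9.4618e-04 = -179.8 MPa.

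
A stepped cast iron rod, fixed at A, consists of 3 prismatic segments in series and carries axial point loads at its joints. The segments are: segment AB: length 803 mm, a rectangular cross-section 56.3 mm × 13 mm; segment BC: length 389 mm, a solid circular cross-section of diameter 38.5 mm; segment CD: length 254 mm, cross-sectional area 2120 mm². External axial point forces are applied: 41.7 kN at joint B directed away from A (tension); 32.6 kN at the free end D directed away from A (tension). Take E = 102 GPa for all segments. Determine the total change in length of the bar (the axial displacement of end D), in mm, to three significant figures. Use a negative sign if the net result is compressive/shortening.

0.944 mm

Internal axial forces (sectioning from the free end, tension +): N_CD = 32.6 kN, N_BC = 32.6 kN, N_AB = 74.3 kN.
A_AB = 731.9 mm².
A_BC = 1164 mm².
δ_AB = 74300·803/(731.9·102000) = 0.7992 mm
δ_BC = 32600·389/(1164·102000) = 0.1068 mm
δ_CD = 32600·254/(2120·102000) = 0.03829 mm
δ = Σδ_i = 0.9443 mm.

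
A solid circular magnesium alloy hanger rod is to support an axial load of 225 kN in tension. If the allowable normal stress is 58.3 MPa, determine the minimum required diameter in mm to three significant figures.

Required area A ≥ P/σ_allow = 225000/58.3 = 3859 mm².
For a solid circular section, d ≥ √(4A/π) = 70.1 mm.

70.1 mm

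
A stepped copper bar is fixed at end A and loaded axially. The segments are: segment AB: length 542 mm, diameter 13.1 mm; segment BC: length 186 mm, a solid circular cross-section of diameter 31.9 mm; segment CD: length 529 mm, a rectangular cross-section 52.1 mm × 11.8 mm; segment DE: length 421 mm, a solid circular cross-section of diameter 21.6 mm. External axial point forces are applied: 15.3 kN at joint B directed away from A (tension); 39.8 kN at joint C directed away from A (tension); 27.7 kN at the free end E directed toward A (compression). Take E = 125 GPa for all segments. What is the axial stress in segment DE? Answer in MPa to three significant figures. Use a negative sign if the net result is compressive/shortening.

Internal axial forces (sectioning from the free end, tension +): N_DE = -27.7 kN, N_CD = -27.7 kN, N_BC = 12.1 kN, N_AB = 27.4 kN.
A_DE = 366.4 mm².
σ_DE = N_DE/A_DE = -27700/366.4 = -75.59 MPa.

-75.6 MPa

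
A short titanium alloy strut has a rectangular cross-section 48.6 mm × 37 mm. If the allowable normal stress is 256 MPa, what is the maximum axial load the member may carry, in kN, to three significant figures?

A = 1798 mm².
P_max = σ_allow · A = 256 · 1798 = 460300 N = 460.3 kN.

460 kN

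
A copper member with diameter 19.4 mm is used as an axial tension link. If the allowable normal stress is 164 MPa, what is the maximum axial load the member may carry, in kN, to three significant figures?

48.5 kN

A = 295.6 mm².
P_max = σ_allow · A = 164 · 295.6 = 48480 N = 48.48 kN.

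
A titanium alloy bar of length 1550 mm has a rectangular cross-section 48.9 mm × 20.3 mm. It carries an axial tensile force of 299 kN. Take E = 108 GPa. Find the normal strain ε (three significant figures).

A = 992.7 mm².
σ = N/A = 301.2 MPa; ε = σ/E = 301.2/108000 = 2.789e-03.

0.00279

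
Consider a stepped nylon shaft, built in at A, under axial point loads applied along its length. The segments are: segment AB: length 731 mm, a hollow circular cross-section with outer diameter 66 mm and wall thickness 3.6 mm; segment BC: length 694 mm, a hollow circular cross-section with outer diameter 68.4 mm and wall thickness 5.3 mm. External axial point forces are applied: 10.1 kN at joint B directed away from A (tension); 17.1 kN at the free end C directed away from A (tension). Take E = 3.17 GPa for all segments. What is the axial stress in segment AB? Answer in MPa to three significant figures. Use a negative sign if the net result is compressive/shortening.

Internal axial forces (sectioning from the free end, tension +): N_BC = 17.1 kN, N_AB = 27.2 kN.
A_AB = 705.7 mm².
σ_AB = N_AB/A_AB = 27200/705.7 = 38.54 MPa.

38.5 MPa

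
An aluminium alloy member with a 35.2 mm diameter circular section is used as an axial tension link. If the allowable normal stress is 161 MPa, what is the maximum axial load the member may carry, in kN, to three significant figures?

157 kN

A = 973.1 mm².
P_max = σ_allow · A = 161 · 973.1 = 156700 N = 156.7 kN.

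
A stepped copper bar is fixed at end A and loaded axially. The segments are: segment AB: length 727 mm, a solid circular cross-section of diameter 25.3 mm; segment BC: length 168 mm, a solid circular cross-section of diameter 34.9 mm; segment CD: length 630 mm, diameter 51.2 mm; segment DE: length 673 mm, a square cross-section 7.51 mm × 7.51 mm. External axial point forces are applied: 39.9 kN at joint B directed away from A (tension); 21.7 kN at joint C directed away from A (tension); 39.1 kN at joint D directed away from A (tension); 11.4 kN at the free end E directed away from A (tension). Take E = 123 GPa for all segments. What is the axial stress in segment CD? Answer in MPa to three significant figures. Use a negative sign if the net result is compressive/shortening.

Internal axial forces (sectioning from the free end, tension +): N_DE = 11.4 kN, N_CD = 50.5 kN, N_BC = 72.2 kN, N_AB = 112.1 kN.
A_CD = 2059 mm².
σ_CD = N_CD/A_CD = 50500/2059 = 24.53 MPa.

24.5 MPa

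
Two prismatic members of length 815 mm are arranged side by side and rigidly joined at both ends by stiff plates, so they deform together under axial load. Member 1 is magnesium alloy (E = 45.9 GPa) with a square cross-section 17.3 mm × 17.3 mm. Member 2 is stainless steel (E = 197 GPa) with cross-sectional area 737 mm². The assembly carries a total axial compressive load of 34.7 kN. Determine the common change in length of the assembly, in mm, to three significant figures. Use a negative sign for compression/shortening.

-0.178 mm

A_1 = 299.3 mm².
Equal strain + equilibrium ⇒ each member carries load in proportion to AE: A₁E₁ = 13740000 N, A₂E₂ = 145200000 N, ΣAE = 158900000 N.
δ = PL/ΣAE = -34700·815/158900000 = -0.1779 mm.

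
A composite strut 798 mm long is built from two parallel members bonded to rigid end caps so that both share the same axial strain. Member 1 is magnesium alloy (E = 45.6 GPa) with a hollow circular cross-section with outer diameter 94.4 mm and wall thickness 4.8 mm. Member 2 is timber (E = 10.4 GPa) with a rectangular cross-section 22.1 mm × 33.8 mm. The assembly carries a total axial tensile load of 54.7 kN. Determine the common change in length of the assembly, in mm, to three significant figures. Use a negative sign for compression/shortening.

0.629 mm

A_1 = 1351 mm².
A_2 = 747 mm².
Equal strain + equilibrium ⇒ each member carries load in proportion to AE: A₁E₁ = 61610000 N, A₂E₂ = 7769000 N, ΣAE = 69380000 N.
δ = PL/ΣAE = 54700·798/69380000 = 0.6291 mm.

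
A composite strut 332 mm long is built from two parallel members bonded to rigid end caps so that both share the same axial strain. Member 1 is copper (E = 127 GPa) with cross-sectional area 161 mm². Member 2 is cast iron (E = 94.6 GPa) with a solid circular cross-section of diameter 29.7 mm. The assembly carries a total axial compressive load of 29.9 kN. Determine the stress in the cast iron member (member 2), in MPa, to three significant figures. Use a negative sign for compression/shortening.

-32.9 MPa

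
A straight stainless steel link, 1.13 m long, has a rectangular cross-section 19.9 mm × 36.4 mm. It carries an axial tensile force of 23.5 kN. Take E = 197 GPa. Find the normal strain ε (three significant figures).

1.65e-04

A = 724.4 mm².
σ = N/A = 32.44 MPa; ε = σ/E = 32.44/197000 = 1.647e-04.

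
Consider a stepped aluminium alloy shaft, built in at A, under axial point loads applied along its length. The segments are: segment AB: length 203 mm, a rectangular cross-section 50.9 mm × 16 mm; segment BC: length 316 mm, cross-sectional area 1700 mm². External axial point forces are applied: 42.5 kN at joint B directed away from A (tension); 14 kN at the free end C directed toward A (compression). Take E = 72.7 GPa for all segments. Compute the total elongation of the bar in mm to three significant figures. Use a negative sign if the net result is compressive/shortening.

Internal axial forces (sectioning from the free end, tension +): N_BC = -14 kN, N_AB = 28.5 kN.
A_AB = 814.4 mm².
δ_AB = 28500·203/(814.4·72700) = 0.09772 mm
δ_BC = -14000·316/(1700·72700) = -0.0358 mm
δ = Σδ_i = 0.06192 mm.

0.0619 mm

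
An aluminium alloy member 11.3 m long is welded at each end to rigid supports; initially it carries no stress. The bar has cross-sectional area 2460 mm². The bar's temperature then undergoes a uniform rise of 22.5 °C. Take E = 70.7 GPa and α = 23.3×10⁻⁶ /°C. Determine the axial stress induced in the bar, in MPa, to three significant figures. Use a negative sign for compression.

-37.1 MPa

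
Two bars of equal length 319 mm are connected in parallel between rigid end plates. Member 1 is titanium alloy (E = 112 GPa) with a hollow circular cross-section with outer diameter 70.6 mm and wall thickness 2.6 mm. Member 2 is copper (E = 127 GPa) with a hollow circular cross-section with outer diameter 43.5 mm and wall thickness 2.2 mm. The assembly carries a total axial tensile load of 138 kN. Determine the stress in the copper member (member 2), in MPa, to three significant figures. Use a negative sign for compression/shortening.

A_1 = 555.4 mm².
A_2 = 285.4 mm².
Equal strain + equilibrium ⇒ each member carries load in proportion to AE: A₁E₁ = 62210000 N, A₂E₂ = 36250000 N, ΣAE = 98460000 N.
σ₂ = P·E₂/ΣAE = 138000·127000/98460000 = 178 MPa.

178 MPa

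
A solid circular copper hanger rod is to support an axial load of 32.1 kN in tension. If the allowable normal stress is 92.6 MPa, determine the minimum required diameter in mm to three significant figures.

21.0 mm

Required area A ≥ P/σ_allow = 32100/92.6 = 346.7 mm².
For a solid circular section, d ≥ √(4A/π) = 21.01 mm.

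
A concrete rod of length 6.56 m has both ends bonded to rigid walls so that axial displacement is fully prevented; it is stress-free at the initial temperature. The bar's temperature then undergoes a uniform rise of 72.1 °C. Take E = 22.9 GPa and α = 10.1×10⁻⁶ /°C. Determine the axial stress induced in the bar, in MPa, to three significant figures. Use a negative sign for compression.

Free thermal expansion αLΔT = 10.1e-6 · 6560 · 72.1 = 4.777 mm.
The walls impose strain ε = −(4.777)/6560 = -7.2821e-04; σ = Eε = 22900 · -7.2821e-04 = -16.68 MPa.

-16.7 MPa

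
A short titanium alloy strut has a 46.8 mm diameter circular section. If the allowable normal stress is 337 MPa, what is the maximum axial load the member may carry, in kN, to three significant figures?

A = 1720 mm².
P_max = σ_allow · A = 337 · 1720 = 579700 N = 579.7 kN.

580 kN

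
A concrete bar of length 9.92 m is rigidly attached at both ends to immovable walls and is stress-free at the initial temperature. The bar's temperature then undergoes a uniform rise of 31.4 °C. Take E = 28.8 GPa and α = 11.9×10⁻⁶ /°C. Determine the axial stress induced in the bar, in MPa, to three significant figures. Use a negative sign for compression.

Free thermal expansion αLΔT = 11.9e-6 · 9920 · 31.4 = 3.707 mm.
The walls impose strain ε = −(3.707)/9920 = -3.7366e-04; σ = Eε = 28800 · -3.7366e-04 = -10.76 MPa.

-10.8 MPa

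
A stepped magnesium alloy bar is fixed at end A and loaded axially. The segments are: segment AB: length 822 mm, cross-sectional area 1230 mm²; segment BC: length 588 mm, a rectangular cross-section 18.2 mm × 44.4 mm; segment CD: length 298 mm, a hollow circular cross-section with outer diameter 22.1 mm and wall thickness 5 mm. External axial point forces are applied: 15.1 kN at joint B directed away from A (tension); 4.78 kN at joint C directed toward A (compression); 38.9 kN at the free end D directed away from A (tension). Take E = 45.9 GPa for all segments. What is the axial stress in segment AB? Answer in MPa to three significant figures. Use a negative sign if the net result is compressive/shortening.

Internal axial forces (sectioning from the free end, tension +): N_CD = 38.9 kN, N_BC = 34.12 kN, N_AB = 49.22 kN.
σ_AB = N_AB/A_AB = 49220/1230 = 40.02 MPa.

40.0 MPa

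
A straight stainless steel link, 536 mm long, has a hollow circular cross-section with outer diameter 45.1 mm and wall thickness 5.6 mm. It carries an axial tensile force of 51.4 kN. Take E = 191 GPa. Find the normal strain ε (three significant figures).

A = 694.9 mm².
σ = N/A = 73.97 MPa; ε = σ/E = 73.97/191000 = 3.873e-04.

3.87e-04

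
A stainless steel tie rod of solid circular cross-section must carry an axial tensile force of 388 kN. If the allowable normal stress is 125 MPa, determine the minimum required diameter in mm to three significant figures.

62.9 mm

Required area A ≥ P/σ_allow = 388000/125 = 3104 mm².
For a solid circular section, d ≥ √(4A/π) = 62.87 mm.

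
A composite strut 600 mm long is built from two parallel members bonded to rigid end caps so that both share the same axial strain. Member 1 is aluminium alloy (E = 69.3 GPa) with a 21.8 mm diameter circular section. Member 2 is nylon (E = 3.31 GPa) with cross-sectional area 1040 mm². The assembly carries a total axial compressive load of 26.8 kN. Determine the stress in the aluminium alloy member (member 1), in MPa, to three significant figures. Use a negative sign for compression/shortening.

A_1 = 373.3 mm².
Equal strain + equilibrium ⇒ each member carries load in proportion to AE: A₁E₁ = 25870000 N, A₂E₂ = 3442000 N, ΣAE = 29310000 N.
σ₁ = P·E₁/ΣAE = -26800·69300/29310000 = -63.37 MPa.

-63.4 MPa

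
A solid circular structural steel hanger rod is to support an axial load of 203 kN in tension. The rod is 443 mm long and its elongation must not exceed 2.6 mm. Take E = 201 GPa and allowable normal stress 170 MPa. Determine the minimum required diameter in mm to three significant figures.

39.0 mm

Required area A ≥ P/σ_allow = 203000/170 = 1194 mm².
For a solid circular section, d ≥ √(4A/π) = 38.99 mm.
Elongation limit: A ≥ PL/(Eδ_allow) = 203000·443/(201000·2.6) = 172.1 mm² ⇒ d ≥ 14.8 mm.
The stress limit governs.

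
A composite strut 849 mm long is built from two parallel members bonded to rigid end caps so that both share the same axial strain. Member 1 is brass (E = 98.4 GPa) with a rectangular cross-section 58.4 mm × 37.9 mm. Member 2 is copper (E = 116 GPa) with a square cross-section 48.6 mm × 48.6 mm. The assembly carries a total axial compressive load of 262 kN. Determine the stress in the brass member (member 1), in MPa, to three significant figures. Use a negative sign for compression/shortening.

-52.4 MPa

A_1 = 2213 mm².
A_2 = 2362 mm².
Equal strain + equilibrium ⇒ each member carries load in proportion to AE: A₁E₁ = 217800000 N, A₂E₂ = 274000000 N, ΣAE = 491800000 N.
σ₁ = P·E₁/ΣAE = -262000·98400/491800000 = -52.42 MPa.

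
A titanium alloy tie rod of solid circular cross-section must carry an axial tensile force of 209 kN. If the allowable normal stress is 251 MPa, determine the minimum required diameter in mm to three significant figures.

32.6 mm

Required area A ≥ P/σ_allow = 209000/251 = 832.7 mm².
For a solid circular section, d ≥ √(4A/π) = 32.56 mm.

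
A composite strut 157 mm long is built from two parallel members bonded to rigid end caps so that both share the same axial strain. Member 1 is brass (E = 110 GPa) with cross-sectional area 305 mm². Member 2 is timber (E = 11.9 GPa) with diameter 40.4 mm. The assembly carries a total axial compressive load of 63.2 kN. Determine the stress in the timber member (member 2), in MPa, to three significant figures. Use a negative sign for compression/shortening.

A_2 = 1282 mm².
Equal strain + equilibrium ⇒ each member carries load in proportion to AE: A₁E₁ = 33550000 N, A₂E₂ = 15250000 N, ΣAE = 48800000 N.
σ₂ = P·E₂/ΣAE = -63200·11900/48800000 = -15.41 MPa.

-15.4 MPa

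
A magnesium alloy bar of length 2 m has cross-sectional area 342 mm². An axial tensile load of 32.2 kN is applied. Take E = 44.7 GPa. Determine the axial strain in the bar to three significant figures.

σ = N/A = 94.15 MPa; ε = σ/E = 94.15/44700 = 2.106e-03.

0.00211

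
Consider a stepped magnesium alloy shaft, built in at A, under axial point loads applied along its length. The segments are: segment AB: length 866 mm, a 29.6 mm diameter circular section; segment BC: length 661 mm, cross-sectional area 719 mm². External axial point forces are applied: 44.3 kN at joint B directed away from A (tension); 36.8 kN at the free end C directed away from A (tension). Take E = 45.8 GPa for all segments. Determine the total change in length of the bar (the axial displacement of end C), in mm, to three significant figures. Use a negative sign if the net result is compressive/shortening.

Internal axial forces (sectioning from the free end, tension +): N_BC = 36.8 kN, N_AB = 81.1 kN.
A_AB = 688.1 mm².
δ_AB = 81100·866/(688.1·45800) = 2.228 mm
δ_BC = 36800·661/(719·45800) = 0.7387 mm
δ = Σδ_i = 2.967 mm.

2.97 mm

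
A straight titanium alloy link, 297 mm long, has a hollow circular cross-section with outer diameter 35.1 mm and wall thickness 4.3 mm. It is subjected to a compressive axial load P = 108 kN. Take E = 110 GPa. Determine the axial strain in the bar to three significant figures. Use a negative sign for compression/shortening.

A = 416.1 mm².
σ = N/A = -259.6 MPa; ε = σ/E = -259.6/110000 = -2.360e-03.

-0.00236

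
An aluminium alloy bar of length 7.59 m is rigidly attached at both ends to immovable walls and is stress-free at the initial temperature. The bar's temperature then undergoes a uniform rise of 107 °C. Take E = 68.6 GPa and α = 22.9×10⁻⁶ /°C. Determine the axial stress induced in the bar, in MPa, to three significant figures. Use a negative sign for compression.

-168 MPa

Free thermal expansion αLΔT = 22.9e-6 · 7590 · 107 = 18.6 mm.
The walls impose strain ε = −(18.6)/7590 = -2.4503e-03; σ = Eε = 68600 · -2.4503e-03 = -168.1 MPa.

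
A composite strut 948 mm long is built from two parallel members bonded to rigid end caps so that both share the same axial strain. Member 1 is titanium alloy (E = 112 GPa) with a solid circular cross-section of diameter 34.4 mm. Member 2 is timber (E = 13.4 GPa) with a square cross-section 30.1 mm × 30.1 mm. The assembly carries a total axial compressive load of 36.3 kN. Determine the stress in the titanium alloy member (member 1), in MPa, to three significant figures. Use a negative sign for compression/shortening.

-35.0 MPa

A_1 = 929.4 mm².
A_2 = 906 mm².
Equal strain + equilibrium ⇒ each member carries load in proportion to AE: A₁E₁ = 104100000 N, A₂E₂ = 12140000 N, ΣAE = 116200000 N.
σ₁ = P·E₁/ΣAE = -36300·112000/116200000 = -34.98 MPa.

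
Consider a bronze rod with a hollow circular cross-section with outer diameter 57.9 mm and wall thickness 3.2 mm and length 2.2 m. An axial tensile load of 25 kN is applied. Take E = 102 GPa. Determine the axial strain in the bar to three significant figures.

4.46e-04

A = 549.9 mm².
σ = N/A = 45.46 MPa; ε = σ/E = 45.46/102000 = 4.457e-04.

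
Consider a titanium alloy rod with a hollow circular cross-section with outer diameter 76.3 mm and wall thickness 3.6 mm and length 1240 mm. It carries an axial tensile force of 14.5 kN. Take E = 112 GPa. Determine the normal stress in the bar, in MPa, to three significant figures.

17.6 MPa

A = 822.2 mm².
σ = N/A = 14500/822.2 = 17.64 MPa.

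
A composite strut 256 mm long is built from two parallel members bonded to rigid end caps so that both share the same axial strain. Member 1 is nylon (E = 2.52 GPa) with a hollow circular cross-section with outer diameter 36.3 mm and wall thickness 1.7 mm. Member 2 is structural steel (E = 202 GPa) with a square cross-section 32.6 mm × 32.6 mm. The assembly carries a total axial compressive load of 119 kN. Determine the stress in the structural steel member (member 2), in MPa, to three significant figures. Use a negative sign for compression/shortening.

-112 MPa

A_1 = 184.8 mm².
A_2 = 1063 mm².
Equal strain + equilibrium ⇒ each member carries load in proportion to AE: A₁E₁ = 465700 N, A₂E₂ = 214700000 N, ΣAE = 215100000 N.
σ₂ = P·E₂/ΣAE = -119000·202000/215100000 = -111.7 MPa.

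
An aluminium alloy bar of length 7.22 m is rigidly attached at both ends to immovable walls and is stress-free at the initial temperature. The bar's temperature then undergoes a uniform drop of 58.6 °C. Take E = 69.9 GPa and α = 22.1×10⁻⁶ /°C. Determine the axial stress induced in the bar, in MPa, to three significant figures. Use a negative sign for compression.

Free thermal expansion αLΔT = 22.1e-6 · 7220 · -58.6 = -9.35 mm.
The walls impose strain ε = −(-9.35)/7220 = 1.2951e-03; σ = Eε = 69900 · 1.2951e-03 = 90.52 MPa.

90.5 MPa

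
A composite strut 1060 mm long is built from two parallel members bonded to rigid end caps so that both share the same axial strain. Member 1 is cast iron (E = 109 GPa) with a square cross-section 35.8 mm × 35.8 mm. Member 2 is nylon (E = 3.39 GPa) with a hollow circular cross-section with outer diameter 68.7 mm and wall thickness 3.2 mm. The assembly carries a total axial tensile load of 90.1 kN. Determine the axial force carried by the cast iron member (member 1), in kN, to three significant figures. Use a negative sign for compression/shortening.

88.7 kN

A_1 = 1282 mm².
A_2 = 658.5 mm².
Equal strain + equilibrium ⇒ each member carries load in proportion to AE: A₁E₁ = 139700000 N, A₂E₂ = 2232000 N, ΣAE = 141900000 N.
F₁ = P·A₁E₁/ΣAE = 90100·139700000/141900000 = 88680 N.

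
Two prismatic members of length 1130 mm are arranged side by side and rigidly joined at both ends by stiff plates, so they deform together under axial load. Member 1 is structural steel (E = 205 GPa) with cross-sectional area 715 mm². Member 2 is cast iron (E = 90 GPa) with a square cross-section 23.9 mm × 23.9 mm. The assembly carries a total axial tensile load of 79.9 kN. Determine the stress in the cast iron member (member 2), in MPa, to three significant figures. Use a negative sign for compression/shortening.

36.3 MPa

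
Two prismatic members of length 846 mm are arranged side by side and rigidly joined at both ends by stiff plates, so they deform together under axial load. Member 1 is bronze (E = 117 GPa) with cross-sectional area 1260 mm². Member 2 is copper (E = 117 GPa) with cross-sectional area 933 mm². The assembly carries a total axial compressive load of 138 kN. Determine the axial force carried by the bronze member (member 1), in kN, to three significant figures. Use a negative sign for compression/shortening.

-79.3 kN

Equal strain + equilibrium ⇒ each member carries load in proportion to AE: A₁E₁ = 147400000 N, A₂E₂ = 109200000 N, ΣAE = 256600000 N.
F₁ = P·A₁E₁/ΣAE = -138000·147400000/256600000 = -79290 N.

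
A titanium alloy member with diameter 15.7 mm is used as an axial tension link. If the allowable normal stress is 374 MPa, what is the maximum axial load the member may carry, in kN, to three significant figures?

72.4 kN

A = 193.6 mm².
P_max = σ_allow · A = 374 · 193.6 = 72400 N = 72.4 kN.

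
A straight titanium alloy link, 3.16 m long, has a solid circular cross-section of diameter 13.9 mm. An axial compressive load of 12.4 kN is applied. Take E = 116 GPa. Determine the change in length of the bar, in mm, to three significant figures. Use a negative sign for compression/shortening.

-2.23 mm

A = 151.7 mm².
δ_mech = NL/(AE) = -12400·3160/(151.7·116000) = -2.226 mm.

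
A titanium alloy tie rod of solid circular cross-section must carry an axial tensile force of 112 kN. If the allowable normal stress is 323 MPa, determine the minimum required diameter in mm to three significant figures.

21.0 mm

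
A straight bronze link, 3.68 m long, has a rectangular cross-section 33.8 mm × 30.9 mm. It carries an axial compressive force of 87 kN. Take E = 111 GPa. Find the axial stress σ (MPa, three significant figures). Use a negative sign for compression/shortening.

-83.3 MPa

A = 1044 mm².
σ = N/A = -87000/1044 = -83.3 MPa.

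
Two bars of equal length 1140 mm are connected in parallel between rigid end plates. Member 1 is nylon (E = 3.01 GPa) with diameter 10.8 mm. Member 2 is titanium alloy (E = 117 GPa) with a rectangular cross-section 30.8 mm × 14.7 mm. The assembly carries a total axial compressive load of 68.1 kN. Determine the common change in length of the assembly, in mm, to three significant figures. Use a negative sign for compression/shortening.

A_1 = 91.61 mm².
A_2 = 452.8 mm².
Equal strain + equilibrium ⇒ each member carries load in proportion to AE: A₁E₁ = 275700 N, A₂E₂ = 52970000 N, ΣAE = 53250000 N.
δ = PL/ΣAE = -68100·1140/53250000 = -1.458 mm.

-1.46 mm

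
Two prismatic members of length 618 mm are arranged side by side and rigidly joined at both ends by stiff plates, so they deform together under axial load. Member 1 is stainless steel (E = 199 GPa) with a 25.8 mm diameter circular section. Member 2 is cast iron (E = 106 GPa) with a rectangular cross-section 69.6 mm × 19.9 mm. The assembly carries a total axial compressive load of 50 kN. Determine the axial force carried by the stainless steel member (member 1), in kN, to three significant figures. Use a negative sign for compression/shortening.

A_1 = 522.8 mm².
A_2 = 1385 mm².
Equal strain + equilibrium ⇒ each member carries load in proportion to AE: A₁E₁ = 104000000 N, A₂E₂ = 146800000 N, ΣAE = 250800000 N.
F₁ = P·A₁E₁/ΣAE = -50000·104000000/250800000 = -20740 N.

-20.7 kN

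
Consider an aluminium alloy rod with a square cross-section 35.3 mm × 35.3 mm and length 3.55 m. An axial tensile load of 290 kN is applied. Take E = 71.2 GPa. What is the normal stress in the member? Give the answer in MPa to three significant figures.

233 MPa

A = 1246 mm².
σ = N/A = 290000/1246 = 232.7 MPa.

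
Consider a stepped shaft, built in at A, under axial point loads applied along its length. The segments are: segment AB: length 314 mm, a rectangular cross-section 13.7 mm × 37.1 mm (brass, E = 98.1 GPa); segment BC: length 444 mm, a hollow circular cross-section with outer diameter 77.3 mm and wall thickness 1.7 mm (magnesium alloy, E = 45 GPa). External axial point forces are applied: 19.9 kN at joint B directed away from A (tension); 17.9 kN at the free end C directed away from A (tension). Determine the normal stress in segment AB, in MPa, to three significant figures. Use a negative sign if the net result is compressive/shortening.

Internal axial forces (sectioning from the free end, tension +): N_BC = 17.9 kN, N_AB = 37.8 kN.
A_AB = 508.3 mm².
σ_AB = N_AB/A_AB = 37800/508.3 = 74.37 MPa.

74.4 MPa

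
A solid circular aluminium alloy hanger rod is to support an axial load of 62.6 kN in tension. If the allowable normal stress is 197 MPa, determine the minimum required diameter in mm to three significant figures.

20.1 mm

Required area A ≥ P/σ_allow = 62600/197 = 317.8 mm².
For a solid circular section, d ≥ √(4A/π) = 20.11 mm.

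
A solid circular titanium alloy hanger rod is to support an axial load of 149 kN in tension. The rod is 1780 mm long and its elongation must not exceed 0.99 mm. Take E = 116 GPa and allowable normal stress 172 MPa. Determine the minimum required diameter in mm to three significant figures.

54.2 mm

Required area A ≥ P/σ_allow = 149000/172 = 866.3 mm².
For a solid circular section, d ≥ √(4A/π) = 33.21 mm.
Elongation limit: A ≥ PL/(Eδ_allow) = 149000·1780/(116000·0.99) = 2309 mm² ⇒ d ≥ 54.23 mm.
The elongation limit governs.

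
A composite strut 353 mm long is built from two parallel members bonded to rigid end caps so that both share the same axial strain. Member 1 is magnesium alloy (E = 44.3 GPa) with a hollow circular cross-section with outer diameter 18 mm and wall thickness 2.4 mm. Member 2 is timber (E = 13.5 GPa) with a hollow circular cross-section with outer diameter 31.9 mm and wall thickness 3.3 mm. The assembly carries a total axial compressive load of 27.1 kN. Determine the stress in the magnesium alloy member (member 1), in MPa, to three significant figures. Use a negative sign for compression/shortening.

A_1 = 117.6 mm².
A_2 = 296.5 mm².
Equal strain + equilibrium ⇒ each member carries load in proportion to AE: A₁E₁ = 5211000 N, A₂E₂ = 4003000 N, ΣAE = 9213000 N.
σ₁ = P·E₁/ΣAE = -27100·44300/9213000 = -130.3 MPa.

-130 MPa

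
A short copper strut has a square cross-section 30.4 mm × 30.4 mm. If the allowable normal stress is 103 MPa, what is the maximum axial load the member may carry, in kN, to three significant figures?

A = 924.2 mm².
P_max = σ_allow · A = 103 · 924.2 = 95190 N = 95.19 kN.

95.2 kN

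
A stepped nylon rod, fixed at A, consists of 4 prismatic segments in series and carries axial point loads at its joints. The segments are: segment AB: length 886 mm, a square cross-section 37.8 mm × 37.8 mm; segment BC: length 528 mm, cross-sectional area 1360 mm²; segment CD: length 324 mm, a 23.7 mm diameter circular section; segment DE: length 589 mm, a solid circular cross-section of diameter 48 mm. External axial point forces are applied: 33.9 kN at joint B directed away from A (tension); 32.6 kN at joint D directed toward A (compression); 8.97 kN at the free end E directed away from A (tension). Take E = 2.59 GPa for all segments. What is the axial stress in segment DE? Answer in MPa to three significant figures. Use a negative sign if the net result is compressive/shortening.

Internal axial forces (sectioning from the free end, tension +): N_DE = 8.97 kN, N_CD = -23.63 kN, N_BC = -23.63 kN, N_AB = 10.27 kN.
A_DE = 1810 mm².
σ_DE = N_DE/A_DE = 8970/1810 = 4.957 MPa.

4.96 MPa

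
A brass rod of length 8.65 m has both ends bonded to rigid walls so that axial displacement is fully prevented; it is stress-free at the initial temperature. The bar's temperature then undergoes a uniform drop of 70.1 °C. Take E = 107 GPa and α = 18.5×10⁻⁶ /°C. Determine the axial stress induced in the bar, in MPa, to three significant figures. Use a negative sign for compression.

139 MPa

Free thermal expansion αLΔT = 18.5e-6 · 8650 · -70.1 = -11.22 mm.
The walls impose strain ε = −(-11.22)/8650 = 1.2968e-03; σ = Eε = 107000 · 1.2968e-03 = 138.8 MPa.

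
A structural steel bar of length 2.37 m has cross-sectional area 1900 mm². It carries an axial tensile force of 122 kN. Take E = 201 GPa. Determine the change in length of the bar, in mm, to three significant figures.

0.757 mm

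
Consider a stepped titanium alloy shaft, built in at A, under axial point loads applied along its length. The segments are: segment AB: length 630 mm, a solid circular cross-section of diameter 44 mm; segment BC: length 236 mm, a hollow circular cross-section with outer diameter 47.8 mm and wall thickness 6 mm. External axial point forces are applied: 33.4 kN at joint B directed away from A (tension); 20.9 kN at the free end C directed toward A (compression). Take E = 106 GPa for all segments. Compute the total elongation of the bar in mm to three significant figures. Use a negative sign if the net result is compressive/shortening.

Internal axial forces (sectioning from the free end, tension +): N_BC = -20.9 kN, N_AB = 12.5 kN.
A_AB = 1521 mm².
A_BC = 787.9 mm².
δ_AB = 12500·630/(1521·106000) = 0.04886 mm
δ_BC = -20900·236/(787.9·106000) = -0.05906 mm
δ = Σδ_i = -0.0102 mm.

-0.0102 mm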